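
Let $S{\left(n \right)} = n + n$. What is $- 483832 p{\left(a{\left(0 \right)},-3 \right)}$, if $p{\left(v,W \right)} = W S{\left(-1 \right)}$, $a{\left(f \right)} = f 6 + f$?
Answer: $-2902992$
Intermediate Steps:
$S{\left(n \right)} = 2 n$
$a{\left(f \right)} = 7 f$ ($a{\left(f \right)} = 6 f + f = 7 f$)
$p{\left(v,W \right)} = - 2 W$ ($p{\left(v,W \right)} = W 2 \left(-1\right) = W \left(-2\right) = - 2 W$)
$- 483832 p{\left(a{\left(0 \right)},-3 \right)} = - 483832 \left(\left(-2\right) \left(-3\right)\right) = \left(-483832\right) 6 = -2902992$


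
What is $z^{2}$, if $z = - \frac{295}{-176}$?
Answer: $\frac{87025}{30976} \approx 2.8094$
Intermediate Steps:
$z = \frac{295}{176}$ ($z = \left(-295\right) \left(- \frac{1}{176}\right) = \frac{295}{176} \approx 1.6761$)
$z^{2} = \left(\frac{295}{176}\right)^{2} = \frac{87025}{30976}$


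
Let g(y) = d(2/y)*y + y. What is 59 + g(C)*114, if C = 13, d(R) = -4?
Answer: -4387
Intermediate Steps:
g(y) = -3*y (g(y) = -4*y + y = -3*y)
59 + g(C)*114 = 59 - 3*13*114 = 59 - 39*114 = 59 - 4446 = -4387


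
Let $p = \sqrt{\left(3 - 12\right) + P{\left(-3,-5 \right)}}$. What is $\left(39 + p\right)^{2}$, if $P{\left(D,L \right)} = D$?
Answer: $1509 + 156 i \sqrt{3} \approx 1509.0 + 270.2 i$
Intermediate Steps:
$p = 2 i \sqrt{3}$ ($p = \sqrt{\left(3 - 12\right) - 3} = \sqrt{-9 - 3} = \sqrt{-12} = 2 i \sqrt{3} \approx 3.4641 i$)
$\left(39 + p\right)^{2} = \left(39 + 2 i \sqrt{3}\right)^{2}$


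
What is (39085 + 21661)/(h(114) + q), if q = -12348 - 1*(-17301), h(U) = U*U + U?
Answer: 60746/18063 ≈ 3.3630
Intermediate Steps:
h(U) = U + U**2 (h(U) = U**2 + U = U + U**2)
q = 4953 (q = -12348 + 17301 = 4953)
(39085 + 21661)/(h(114) + q) = (39085 + 21661)/(114*(1 + 114) + 4953) = 60746/(114*115 + 4953) = 60746/(13110 + 4953) = 60746/18063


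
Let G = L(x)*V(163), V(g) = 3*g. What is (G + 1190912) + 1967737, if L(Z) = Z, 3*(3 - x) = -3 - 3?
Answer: 3161094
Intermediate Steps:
x = 5 (x = 3 - (-3 - 3)/3 = 3 - ⅓*(-6) = 3 + 2 = 5)
G = 2445 (G = 5*(3*163) = 5*489 = 2445)
(G + 1190912) + 1967737 = (2445 + 1190912) + 1967737 = 1193357 + 1967737 = 3161094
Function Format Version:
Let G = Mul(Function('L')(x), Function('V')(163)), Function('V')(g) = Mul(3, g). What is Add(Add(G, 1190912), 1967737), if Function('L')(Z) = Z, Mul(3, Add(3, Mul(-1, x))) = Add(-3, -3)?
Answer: 3161094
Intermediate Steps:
x = 5 (x = Add(3, Mul(Rational(-1, 3), Add(-3, -3))) = Add(3, Mul(Rational(-1, 3), -6)) = Add(3, 2) = 5)
G = 2445 (G = Mul(5, Mul(3, 163)) = Mul(5, 489) = 2445)
Add(Add(G, 1190912), 1967737) = Add(Add(2445, 1190912), 1967737) = Add(1193357, 1967737) = 3161094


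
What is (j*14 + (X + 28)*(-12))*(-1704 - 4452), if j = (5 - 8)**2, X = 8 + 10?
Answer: 2622456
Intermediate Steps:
X = 18
j = 9 (j = (-3)**2 = 9)
(j*14 + (X + 28)*(-12))*(-1704 - 4452) = (9*14 + (18 + 28)*(-12))*(-1704 - 4452) = (126 + 46*(-12))*(-6156) = (126 - 552)*(-6156) = -426*(-6156) = 2622456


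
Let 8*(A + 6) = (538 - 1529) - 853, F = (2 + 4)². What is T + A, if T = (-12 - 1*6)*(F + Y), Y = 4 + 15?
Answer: -2453/2 ≈ -1226.5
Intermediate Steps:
F = 36 (F = 6² = 36)
Y = 19
T = -990 (T = (-12 - 1*6)*(36 + 19) = (-12 - 6)*55 = -18*55 = -990)
A = -473/2 (A = -6 + ((538 - 1529) - 853)/8 = -6 + (-991 - 853)/8 = -6 + (⅛)*(-1844) = -6 - 461/2 = -473/2 ≈ -236.50)
T + A = -990 - 473/2 = -2453/2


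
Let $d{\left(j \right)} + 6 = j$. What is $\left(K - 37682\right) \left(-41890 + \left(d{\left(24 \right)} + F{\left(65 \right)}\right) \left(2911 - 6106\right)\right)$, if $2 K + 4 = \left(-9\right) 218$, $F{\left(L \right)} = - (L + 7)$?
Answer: $-5051195600$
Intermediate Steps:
$F{\left(L \right)} = -7 - L$ ($F{\left(L \right)} = - (7 + L) = -7 - L$)
$K = -983$ ($K = -2 + \frac{\left(-9\right) 218}{2} = -2 + \frac{1}{2} \left(-1962\right) = -2 - 981 = -983$)
$d{\left(j \right)} = -6 + j$
$\left(K - 37682\right) \left(-41890 + \left(d{\left(24 \right)} + F{\left(65 \right)}\right) \left(2911 - 6106\right)\right) = \left(-983 - 37682\right) \left(-41890 + \left(\left(-6 + 24\right) - 72\right) \left(2911 - 6106\right)\right) = - 38665 \left(-41890 + \left(18 - 72\right) \left(2911 + \left(-7923 + 1817\right)\right)\right) = - 38665 \left(-41890 + \left(18 - 72\right) \left(2911 - 6106\right)\right) = - 38665 \left(-41890 - -172530\right) = - 38665 \left(-41890 + 172530\right) = \left(-38665\right) 130640 = -5051195600$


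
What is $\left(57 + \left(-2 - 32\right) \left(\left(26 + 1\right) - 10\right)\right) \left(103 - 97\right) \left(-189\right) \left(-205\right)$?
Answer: $-121116870$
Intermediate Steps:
$\left(57 + \left(-2 - 32\right) \left(\left(26 + 1\right) - 10\right)\right) \left(103 - 97\right) \left(-189\right) \left(-205\right) = \left(57 - 34 \left(27 - 10\right)\right) 6 \left(-189\right) \left(-205\right) = \left(57 - 578\right) 6 \left(-189\right) \left(-205\right) = \left(-521\right) 6 \left(-189\right) \left(-205\right) = \left(-3126\right) \left(-189\right) \left(-205\right) = 590814 \left(-205\right) = -121116870$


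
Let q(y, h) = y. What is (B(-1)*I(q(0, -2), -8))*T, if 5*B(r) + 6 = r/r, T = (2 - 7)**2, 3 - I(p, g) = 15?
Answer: 300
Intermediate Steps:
I(p, g) = -12 (I(p, g) = 3 - 1*15 = 3 - 15 = -12)
T = 25 (T = (-5)**2 = 25)
B(r) = -1 (B(r) = -6/5 + (r/r)/5 = -6/5 + (1/5)*1 = -6/5 + 1/5 = -1)
(B(-1)*I(q(0, -2), -8))*T = -1*(-12)*25 = 12*25 = 300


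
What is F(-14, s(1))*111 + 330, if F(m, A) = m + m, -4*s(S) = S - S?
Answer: -2778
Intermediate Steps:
s(S) = 0 (s(S) = -(S - S)/4 = -1/4*0 = 0)
F(m, A) = 2*m
F(-14, s(1))*111 + 330 = (2*(-14))*111 + 330 = -28*111 + 330 = -3108 + 330 = -2778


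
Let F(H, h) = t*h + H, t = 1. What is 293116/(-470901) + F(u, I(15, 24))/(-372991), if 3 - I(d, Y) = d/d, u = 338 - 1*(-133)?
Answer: -109552366129/175641834891 ≈ -0.62373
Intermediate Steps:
u = 471 (u = 338 + 133 = 471)
I(d, Y) = 2 (I(d, Y) = 3 - d/d = 3 - 1*1 = 3 - 1 = 2)
F(H, h) = H + h (F(H, h) = 1*h + H = h + H = H + h)
293116/(-470901) + F(u, I(15, 24))/(-372991) = 293116/(-470901) + (471 + 2)/(-372991) = 293116*(-1/470901) + 473*(-1/372991) = -293116/470901 - 473/372991 = -109552366129/175641834891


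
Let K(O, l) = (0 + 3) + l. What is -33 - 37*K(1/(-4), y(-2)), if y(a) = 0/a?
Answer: -144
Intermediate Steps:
y(a) = 0
K(O, l) = 3 + l
-33 - 37*K(1/(-4), y(-2)) = -33 - 37*(3 + 0) = -33 - 37*3 = -33 - 111 = -144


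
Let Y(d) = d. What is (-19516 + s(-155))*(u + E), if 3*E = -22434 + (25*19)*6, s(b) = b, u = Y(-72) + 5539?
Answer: 20870931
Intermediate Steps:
u = 5467 (u = -72 + 5539 = 5467)
E = -6528 (E = (-22434 + (25*19)*6)/3 = (-22434 + 475*6)/3 = (-22434 + 2850)/3 = (⅓)*(-19584) = -6528)
(-19516 + s(-155))*(u + E) = (-19516 - 155)*(5467 - 6528) = -19671*(-1061) = 20870931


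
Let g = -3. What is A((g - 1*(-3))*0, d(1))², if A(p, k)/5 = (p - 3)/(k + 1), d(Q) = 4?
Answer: 9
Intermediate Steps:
A(p, k) = 5*(-3 + p)/(1 + k) (A(p, k) = 5*((p - 3)/(k + 1)) = 5*((-3 + p)/(1 + k)) = 5*(-3 + p)/(1 + k))
A((g - 1*(-3))*0, d(1))² = (5*(-3 + (-3 - 1*(-3))*0)/(1 + 4))² = (5*(-3 + (-3 + 3)*0)/5)² = (5*(⅕)*(-3 + 0*0))² = (5*(⅕)*(-3 + 0))² = (5*(⅕)*(-3))² = (-3)² = 9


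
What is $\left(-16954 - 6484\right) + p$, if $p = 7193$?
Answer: $-16245$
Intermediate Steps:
$\left(-16954 - 6484\right) + p = \left(-16954 - 6484\right) + 7193 = -23438 + 7193 = -16245$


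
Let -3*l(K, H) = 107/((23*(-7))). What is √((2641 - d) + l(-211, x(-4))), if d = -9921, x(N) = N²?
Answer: √2930628099/483 ≈ 112.08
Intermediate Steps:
l(K, H) = 107/483 (l(K, H) = -107/(3*(23*(-7))) = -107/(3*(-161)) = -107*(-1)/(3*161) = -⅓*(-107/161) = 107/483)
√((2641 - d) + l(-211, x(-4))) = √((2641 - 1*(-9921)) + 107/483) = √((2641 + 9921) + 107/483) = √(12562 + 107/483) = √(6067553/483) = √2930628099/483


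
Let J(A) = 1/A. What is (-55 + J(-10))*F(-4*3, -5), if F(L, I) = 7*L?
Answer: 23142/5 ≈ 4628.4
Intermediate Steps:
(-55 + J(-10))*F(-4*3, -5) = (-55 + 1/(-10))*(7*(-4*3)) = (-55 - 1/10)*(7*(-12)) = -551/10*(-84) = 23142/5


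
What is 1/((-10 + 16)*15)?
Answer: 1/90 ≈ 0.011111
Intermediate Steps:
1/((-10 + 16)*15) = 1/(6*15) = 1/90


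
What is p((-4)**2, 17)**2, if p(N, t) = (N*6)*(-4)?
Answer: 147456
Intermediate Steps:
p(N, t) = -24*N (p(N, t) = (6*N)*(-4) = -24*N)
p((-4)**2, 17)**2 = (-24*(-4)**2)**2 = (-24*16)**2 = (-384)**2 = 147456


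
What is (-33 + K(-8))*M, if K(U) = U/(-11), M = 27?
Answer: -9585/11 ≈ -871.36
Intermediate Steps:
K(U) = -U/11 (K(U) = U*(-1/11) = -U/11)
(-33 + K(-8))*M = (-33 - 1/11*(-8))*27 = (-33 + 8/11)*27 = -355/11*27 = -9585/11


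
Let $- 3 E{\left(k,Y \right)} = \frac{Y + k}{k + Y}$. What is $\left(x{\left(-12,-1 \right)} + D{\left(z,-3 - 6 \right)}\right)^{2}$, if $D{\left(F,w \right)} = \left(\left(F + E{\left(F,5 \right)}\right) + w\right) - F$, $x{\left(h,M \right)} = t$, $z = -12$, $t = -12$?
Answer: $\frac{4096}{9} \approx 455.11$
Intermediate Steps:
$E{\left(k,Y \right)} = - \frac{1}{3}$ ($E{\left(k,Y \right)} = - \frac{\left(Y + k\right) \frac{1}{k + Y}}{3} = - \frac{\left(Y + k\right) \frac{1}{Y + k}}{3} = \left(- \frac{1}{3}\right) 1 = - \frac{1}{3}$)
$x{\left(h,M \right)} = -12$
$D{\left(F,w \right)} = - \frac{1}{3} + w$ ($D{\left(F,w \right)} = \left(\left(F - \frac{1}{3}\right) + w\right) - F = \left(\left(- \frac{1}{3} + F\right) + w\right) - F = \left(- \frac{1}{3} + F + w\right) - F = - \frac{1}{3} + w$)
$\left(x{\left(-12,-1 \right)} + D{\left(z,-3 - 6 \right)}\right)^{2} = \left(-12 - \frac{28}{3}\right)^{2} = \left(- \frac{64}{3}\right)^{2} = \frac{4096}{9}$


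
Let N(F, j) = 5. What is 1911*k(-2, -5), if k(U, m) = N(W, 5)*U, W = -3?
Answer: -19110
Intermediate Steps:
k(U, m) = 5*U
1911*k(-2, -5) = 1911*(5*(-2)) = 1911*(-10) = -19110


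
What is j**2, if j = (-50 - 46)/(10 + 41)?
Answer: 1024/289 ≈ 3.5433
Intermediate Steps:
j = -32/17 (j = -96/51 = -96*1/51 = -32/17 ≈ -1.8824)
j**2 = (-32/17)**2 = 1024/289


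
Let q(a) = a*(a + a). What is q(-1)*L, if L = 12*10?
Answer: 240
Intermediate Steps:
q(a) = 2*a**2 (q(a) = a*(2*a) = 2*a**2)
L = 120
q(-1)*L = (2*(-1)**2)*120 = (2*1)*120 = 2*120 = 240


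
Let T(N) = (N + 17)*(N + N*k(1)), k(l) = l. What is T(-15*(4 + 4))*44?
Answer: 1087680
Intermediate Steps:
T(N) = 2*N*(17 + N) (T(N) = (N + 17)*(N + N*1) = (17 + N)*(N + N) = (17 + N)*(2*N) = 2*N*(17 + N))
T(-15*(4 + 4))*44 = (2*(-15*(4 + 4))*(17 - 15*(4 + 4)))*44 = (2*(-15*8)*(17 - 15*8))*44 = (2*(-120)*(17 - 120))*44 = (2*(-120)*(-103))*44 = 24720*44 = 1087680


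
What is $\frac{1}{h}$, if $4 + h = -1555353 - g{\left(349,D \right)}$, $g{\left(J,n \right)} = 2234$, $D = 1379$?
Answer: $- \frac{1}{1557591} \approx -6.4202 \cdot 10^{-7}$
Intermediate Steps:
$h = -1557591$ ($h = -4 - 1557587 = -1557591$)
$\frac{1}{h} = \frac{1}{-1557591} = - \frac{1}{1557591}$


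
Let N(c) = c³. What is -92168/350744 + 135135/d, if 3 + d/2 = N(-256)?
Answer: -392505404003/1471127225234 ≈ -0.26681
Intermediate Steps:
d = -33554438 (d = -6 + 2*(-256)³ = -6 + 2*(-16777216) = -6 - 33554432 = -33554438)
-92168/350744 + 135135/d = -92168/350744 + 135135/(-33554438) = -92168*1/350744 + 135135*(-1/33554438) = -11521/43843 - 135135/33554438 = -392505404003/1471127225234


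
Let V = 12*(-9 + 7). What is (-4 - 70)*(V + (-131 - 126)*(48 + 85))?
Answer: 2531170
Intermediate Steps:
V = -24 (V = 12*(-2) = -24)
(-4 - 70)*(V + (-131 - 126)*(48 + 85)) = (-4 - 70)*(-24 + (-131 - 126)*(48 + 85)) = -74*(-24 - 257*133) = -74*(-24 - 34181) = -74*(-34205) = 2531170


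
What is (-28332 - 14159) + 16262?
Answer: -26229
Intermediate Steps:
(-28332 - 14159) + 16262 = -42491 + 16262 = -26229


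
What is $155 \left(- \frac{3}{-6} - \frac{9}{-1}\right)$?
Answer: $\frac{2945}{2} \approx 1472.5$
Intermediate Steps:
$155 \left(- \frac{3}{-6} - \frac{9}{-1}\right) = 155 \left(\left(-3\right) \left(- \frac{1}{6}\right) - -9\right) = 155 \left(\frac{1}{2} + 9\right) = 155 \cdot \frac{19}{2} = \frac{2945}{2}$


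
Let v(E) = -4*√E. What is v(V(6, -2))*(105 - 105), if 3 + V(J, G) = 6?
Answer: 0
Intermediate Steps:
V(J, G) = 3 (V(J, G) = -3 + 6 = 3)
v(V(6, -2))*(105 - 105) = (-4*√3)*(105 - 105) = -4*√3*0 = 0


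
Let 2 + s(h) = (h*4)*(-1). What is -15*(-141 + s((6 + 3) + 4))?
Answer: 2925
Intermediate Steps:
s(h) = -2 - 4*h (s(h) = -2 + (h*4)*(-1) = -2 + (4*h)*(-1) = -2 - 4*h)
-15*(-141 + s((6 + 3) + 4)) = -15*(-141 + (-2 - 4*((6 + 3) + 4))) = -15*(-141 + (-2 - 4*(9 + 4))) = -15*(-141 + (-2 - 4*13)) = -15*(-141 + (-2 - 52)) = -15*(-141 - 54) = -15*(-195) = 2925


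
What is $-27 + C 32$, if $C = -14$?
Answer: $-475$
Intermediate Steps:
$-27 + C 32 = -27 - 448 = -475$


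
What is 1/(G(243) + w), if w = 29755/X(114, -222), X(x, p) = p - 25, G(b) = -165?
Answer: -247/70510 ≈ -0.0035031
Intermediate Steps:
X(x, p) = -25 + p
w = -29755/247 (w = 29755/(-25 - 222) = 29755/(-247) = 29755*(-1/247) = -29755/247 ≈ -120.47)
1/(G(243) + w) = 1/(-165 - 29755/247) = 1/(-70510/247) = -247/70510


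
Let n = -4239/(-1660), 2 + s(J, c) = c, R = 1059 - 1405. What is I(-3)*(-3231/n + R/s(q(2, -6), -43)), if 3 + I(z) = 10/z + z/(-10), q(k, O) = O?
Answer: 804072409/105975 ≈ 7587.4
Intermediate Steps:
I(z) = -3 + 10/z - z/10 (I(z) = -3 + (10/z + z/(-10)) = -3 + (10/z + z*(-1/10)) = -3 + (10/z - z/10) = -3 + 10/z - z/10)
R = -346
s(J, c) = -2 + c
n = 4239/1660 (n = -4239*(-1/1660) = 4239/1660 ≈ 2.5536)
I(-3)*(-3231/n + R/s(q(2, -6), -43)) = (-3 + 10/(-3) - 1/10*(-3))*(-3231/4239/1660 - 346/(-2 - 43)) = (-3 + 10*(-1/3) + 3/10)*(-3231*1660/4239 - 346/(-45)) = (-3 - 10/3 + 3/10)*(-595940/471 - 346*(-1/45)) = -181*(-595940/471 + 346/45)/30 = -181/30*(-8884778/7065) = 804072409/105975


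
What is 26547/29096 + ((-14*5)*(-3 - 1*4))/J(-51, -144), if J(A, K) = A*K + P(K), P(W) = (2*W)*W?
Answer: 40942981/44385948 ≈ 0.92243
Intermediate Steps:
P(W) = 2*W²
J(A, K) = 2*K² + A*K (J(A, K) = A*K + 2*K² = 2*K² + A*K)
26547/29096 + ((-14*5)*(-3 - 1*4))/J(-51, -144) = 26547/29096 + ((-14*5)*(-3 - 1*4))/((-144*(-51 + 2*(-144)))) = 26547*(1/29096) + (-70*(-3 - 4))/((-144*(-51 - 288))) = 26547/29096 + (-70*(-7))/((-144*(-339))) = 26547/29096 + 490/48816 = 26547/29096 + 490*(1/48816) = 26547/29096 + 245/24408 = 40942981/44385948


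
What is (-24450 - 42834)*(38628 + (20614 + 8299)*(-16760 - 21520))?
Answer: 74466635091408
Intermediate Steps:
(-24450 - 42834)*(38628 + (20614 + 8299)*(-16760 - 21520)) = -67284*(38628 + 28913*(-38280)) = -67284*(38628 - 1106789640) = -67284*(-1106751012) = 74466635091408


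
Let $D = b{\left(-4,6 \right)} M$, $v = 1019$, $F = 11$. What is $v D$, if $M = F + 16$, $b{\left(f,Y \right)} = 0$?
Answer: $0$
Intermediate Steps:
$M = 27$ ($M = 11 + 16 = 27$)
$D = 0$ ($D = 0 \cdot 27 = 0$)
$v D = 1019 \cdot 0 = 0$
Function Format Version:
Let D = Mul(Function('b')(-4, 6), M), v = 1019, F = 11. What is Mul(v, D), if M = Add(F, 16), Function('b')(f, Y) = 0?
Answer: 0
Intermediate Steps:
M = 27 (M = Add(11, 16) = 27)
D = 0 (D = Mul(0, 27) = 0)
Mul(v, D) = Mul(1019, 0) = 0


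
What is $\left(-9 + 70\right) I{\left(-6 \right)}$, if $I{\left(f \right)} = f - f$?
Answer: $0$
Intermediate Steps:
$I{\left(f \right)} = 0$
$\left(-9 + 70\right) I{\left(-6 \right)} = \left(-9 + 70\right) 0 = 61 \cdot 0 = 0$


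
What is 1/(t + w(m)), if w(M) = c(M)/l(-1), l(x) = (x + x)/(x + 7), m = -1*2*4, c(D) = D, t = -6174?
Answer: -1/6150 ≈ -0.00016260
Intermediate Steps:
m = -8 (m = -2*4 = -8)
l(x) = 2*x/(7 + x) (l(x) = (2*x)/(7 + x) = 2*x/(7 + x))
w(M) = -3*M (w(M) = M/((2*(-1)/(7 - 1))) = M/((2*(-1)/6)) = M/((2*(-1)*(1/6))) = M/(-1/3) = M*(-3) = -3*M)
1/(t + w(m)) = 1/(-6174 - 3*(-8)) = 1/(-6174 + 24) = 1/(-6150) = -1/6150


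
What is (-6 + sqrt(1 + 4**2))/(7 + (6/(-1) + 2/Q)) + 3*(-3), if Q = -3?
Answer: -27 + 3*sqrt(17) ≈ -14.631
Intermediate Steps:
(-6 + sqrt(1 + 4**2))/(7 + (6/(-1) + 2/Q)) + 3*(-3) = (-6 + sqrt(1 + 4**2))/(7 + (6/(-1) + 2/(-3))) + 3*(-3) = (-6 + sqrt(1 + 16))/(7 + (6*(-1) + 2*(-1/3))) - 9 = (-6 + sqrt(17))/(7 + (-6 - 2/3)) - 9 = (-6 + sqrt(17))/(7 - 20/3) - 9 = (-6 + sqrt(17))/(1/3) - 9 = (-6 + sqrt(17))*3 - 9 = (-18 + 3*sqrt(17)) - 9 = -27 + 3*sqrt(17)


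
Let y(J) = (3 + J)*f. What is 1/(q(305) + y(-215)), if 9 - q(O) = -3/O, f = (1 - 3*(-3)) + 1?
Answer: -305/708512 ≈ -0.00043048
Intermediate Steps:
f = 11 (f = (1 + 9) + 1 = 10 + 1 = 11)
y(J) = 33 + 11*J (y(J) = (3 + J)*11 = 33 + 11*J)
q(O) = 9 + 3/O (q(O) = 9 - (-3)/O = 9 + 3/O)
1/(q(305) + y(-215)) = 1/((9 + 3/305) + (33 + 11*(-215))) = 1/((9 + 3*(1/305)) + (33 - 2365)) = 1/((9 + 3/305) - 2332) = 1/(2748/305 - 2332) = 1/(-708512/305) = -305/708512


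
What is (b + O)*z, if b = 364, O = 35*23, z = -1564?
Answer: -1828316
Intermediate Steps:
O = 805
(b + O)*z = (364 + 805)*(-1564) = 1169*(-1564) = -1828316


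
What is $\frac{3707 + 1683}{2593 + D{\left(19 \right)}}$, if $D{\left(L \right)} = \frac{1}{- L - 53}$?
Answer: $\frac{77616}{37339} \approx 2.0787$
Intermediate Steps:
$D{\left(L \right)} = \frac{1}{-53 - L}$
$\frac{3707 + 1683}{2593 + D{\left(19 \right)}} = \frac{3707 + 1683}{2593 - \frac{1}{53 + 19}} = \frac{5390}{2593 - \frac{1}{72}} = \frac{5390}{\frac{186695}{72}} = 5390 \cdot \frac{72}{186695} = \frac{77616}{37339}$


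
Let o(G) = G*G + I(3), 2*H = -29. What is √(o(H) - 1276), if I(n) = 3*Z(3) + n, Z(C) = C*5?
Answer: I*√4071/2 ≈ 31.902*I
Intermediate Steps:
H = -29/2 (H = (½)*(-29) = -29/2 ≈ -14.500)
Z(C) = 5*C
I(n) = 45 + n (I(n) = 3*(5*3) + n = 3*15 + n = 45 + n)
o(G) = 48 + G² (o(G) = G*G + (45 + 3) = G² + 48 = 48 + G²)
√(o(H) - 1276) = √((48 + (-29/2)²) - 1276) = √((48 + 841/4) - 1276) = √(1033/4 - 1276) = √(-4071/4) = I*√4071/2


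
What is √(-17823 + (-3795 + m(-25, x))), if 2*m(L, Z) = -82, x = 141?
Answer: 11*I*√179 ≈ 147.17*I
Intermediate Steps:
m(L, Z) = -41 (m(L, Z) = (½)*(-82) = -41)
√(-17823 + (-3795 + m(-25, x))) = √(-17823 + (-3795 - 41)) = √(-17823 - 3836) = √(-21659) = 11*I*√179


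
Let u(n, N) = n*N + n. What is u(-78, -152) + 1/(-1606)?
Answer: 18915467/1606 ≈ 11778.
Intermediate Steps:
u(n, N) = n + N*n (u(n, N) = N*n + n = n + N*n)
u(-78, -152) + 1/(-1606) = -78*(1 - 152) + 1/(-1606) = -78*(-151) - 1/1606 = 11778 - 1/1606 = 18915467/1606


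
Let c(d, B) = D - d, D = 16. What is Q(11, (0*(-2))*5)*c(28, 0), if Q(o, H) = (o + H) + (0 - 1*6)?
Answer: -60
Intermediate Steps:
c(d, B) = 16 - d
Q(o, H) = -6 + H + o (Q(o, H) = (H + o) + (0 - 6) = (H + o) - 6 = -6 + H + o)
Q(11, (0*(-2))*5)*c(28, 0) = (-6 + (0*(-2))*5 + 11)*(16 - 1*28) = (-6 + 0*5 + 11)*(16 - 28) = (-6 + 0 + 11)*(-12) = 5*(-12) = -60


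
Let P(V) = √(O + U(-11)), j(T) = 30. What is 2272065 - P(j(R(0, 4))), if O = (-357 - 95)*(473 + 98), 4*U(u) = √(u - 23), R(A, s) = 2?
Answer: 2272065 - √(-1032368 + I*√34)/2 ≈ 2.2721e+6 - 508.03*I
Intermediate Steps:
U(u) = √(-23 + u)/4 (U(u) = √(u - 23)/4 = √(-23 + u)/4)
O = -258092 (O = -452*571 = -258092)
P(V) = √(-258092 + I*√34/4) (P(V) = √(-258092 + √(-23 - 11)/4) = √(-258092 + √(-34)/4) = √(-258092 + (I*√34)/4) = √(-258092 + I*√34/4))
2272065 - P(j(R(0, 4))) = 2272065 - √(-1032368 + I*√34)/2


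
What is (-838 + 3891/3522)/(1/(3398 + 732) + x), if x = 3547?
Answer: -676297825/2866342719 ≈ -0.23594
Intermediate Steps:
(-838 + 3891/3522)/(1/(3398 + 732) + x) = (-838 + 3891/3522)/(1/(3398 + 732) + 3547) = (-838 + 3891*(1/3522))/(1/4130 + 3547) = (-838 + 1297/1174)/(1/4130 + 3547) = -982515/(1174*14649111/4130) = -982515/1174*4130/14649111 = -676297825/2866342719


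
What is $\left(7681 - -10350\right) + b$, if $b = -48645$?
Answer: $-30614$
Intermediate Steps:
$\left(7681 - -10350\right) + b = \left(7681 - -10350\right) - 48645 = \left(7681 + 10350\right) - 48645 = 18031 - 48645 = -30614$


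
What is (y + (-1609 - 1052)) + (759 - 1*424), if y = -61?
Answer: -2387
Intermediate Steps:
(y + (-1609 - 1052)) + (759 - 1*424) = (-61 + (-1609 - 1052)) + (759 - 1*424) = (-61 - 2661) + (759 - 424) = -2722 + 335 = -2387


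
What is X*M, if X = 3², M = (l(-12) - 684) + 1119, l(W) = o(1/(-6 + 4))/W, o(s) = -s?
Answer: 31317/8 ≈ 3914.6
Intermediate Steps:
l(W) = 1/(2*W) (l(W) = (-1/(-6 + 4))/W = (-1/(-2))/W = (-1*(-½))/W = 1/(2*W))
M = 10439/24 (M = ((½)/(-12) - 684) + 1119 = ((½)*(-1/12) - 684) + 1119 = (-1/24 - 684) + 1119 = -16417/24 + 1119 = 10439/24 ≈ 434.96)
X = 9
X*M = 9*(10439/24) = 31317/8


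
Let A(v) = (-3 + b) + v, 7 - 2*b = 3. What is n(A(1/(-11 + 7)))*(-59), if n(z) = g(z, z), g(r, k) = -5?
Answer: 295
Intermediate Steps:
b = 2 (b = 7/2 - ½*3 = 7/2 - 3/2 = 2)
A(v) = -1 + v (A(v) = (-3 + 2) + v = -1 + v)
n(z) = -5
n(A(1/(-11 + 7)))*(-59) = -5*(-59) = 295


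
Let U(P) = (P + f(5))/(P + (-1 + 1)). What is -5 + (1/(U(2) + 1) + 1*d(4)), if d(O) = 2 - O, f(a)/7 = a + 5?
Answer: -258/37 ≈ -6.9730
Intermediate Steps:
f(a) = 35 + 7*a (f(a) = 7*(a + 5) = 7*(5 + a) = 35 + 7*a)
U(P) = (70 + P)/P (U(P) = (P + (35 + 7*5))/(P + (-1 + 1)) = (P + (35 + 35))/(P + 0) = (P + 70)/P = (70 + P)/P)
-5 + (1/(U(2) + 1) + 1*d(4)) = -5 + (1/((70 + 2)/2 + 1) + 1*(2 - 1*4)) = -5 + (1/((½)*72 + 1) + 1*(2 - 4)) = -5 + (1/(36 + 1) + 1*(-2)) = -5 + (1/37 - 2) = -5 - 73/37 = -258/37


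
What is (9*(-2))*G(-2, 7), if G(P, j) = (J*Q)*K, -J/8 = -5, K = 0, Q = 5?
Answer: 0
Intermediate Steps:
J = 40 (J = -8*(-5) = 40)
G(P, j) = 0 (G(P, j) = (40*5)*0 = 200*0 = 0)
(9*(-2))*G(-2, 7) = (9*(-2))*0 = -18*0 = 0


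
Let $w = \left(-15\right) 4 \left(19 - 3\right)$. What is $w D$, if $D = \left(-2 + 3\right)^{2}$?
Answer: $-960$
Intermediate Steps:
$w = -960$ ($w = \left(-60\right) 16 = -960$)
$D = 1$ ($D = 1^{2} = 1$)
$w D = \left(-960\right) 1 = -960$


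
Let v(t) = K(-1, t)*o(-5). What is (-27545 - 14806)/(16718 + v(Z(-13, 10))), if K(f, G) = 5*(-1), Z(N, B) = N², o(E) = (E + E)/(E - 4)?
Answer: -381159/150412 ≈ -2.5341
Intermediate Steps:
o(E) = 2*E/(-4 + E) (o(E) = (2*E)/(-4 + E) = 2*E/(-4 + E))
K(f, G) = -5
v(t) = -50/9 (v(t) = -10*(-5)/(-4 - 5) = -10*(-5)/(-9) = -10*(-5)*(-1)/9 = -5*10/9 = -50/9)
(-27545 - 14806)/(16718 + v(Z(-13, 10))) = (-27545 - 14806)/(16718 - 50/9) = -42351/150412/9 = -42351*9/150412 = -381159/150412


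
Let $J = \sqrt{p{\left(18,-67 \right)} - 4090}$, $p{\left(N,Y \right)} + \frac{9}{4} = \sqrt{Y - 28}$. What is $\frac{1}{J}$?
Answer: $\frac{2}{\sqrt{-16369 + 4 i \sqrt{95}}} \approx 1.8616 \cdot 10^{-5} - 0.015632 i$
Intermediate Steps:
$p{\left(N,Y \right)} = - \frac{9}{4} + \sqrt{-28 + Y}$ ($p{\left(N,Y \right)} = - \frac{9}{4} + \sqrt{Y - 28} = - \frac{9}{4} + \sqrt{-28 + Y}$)
$J = \sqrt{- \frac{16369}{4} + i \sqrt{95}}$ ($J = \sqrt{\left(- \frac{9}{4} + \sqrt{-28 - 67}\right) - 4090} = \sqrt{\left(- \frac{9}{4} + \sqrt{-95}\right) - 4090} = \sqrt{\left(- \frac{9}{4} + i \sqrt{95}\right) - 4090} = \sqrt{- \frac{16369}{4} + i \sqrt{95}} \approx 0.07618 + 63.971 i$)
$\frac{1}{J} = \frac{1}{\frac{1}{2} \sqrt{-16369 + 4 i \sqrt{95}}} = \frac{2}{\sqrt{-16369 + 4 i \sqrt{95}}}$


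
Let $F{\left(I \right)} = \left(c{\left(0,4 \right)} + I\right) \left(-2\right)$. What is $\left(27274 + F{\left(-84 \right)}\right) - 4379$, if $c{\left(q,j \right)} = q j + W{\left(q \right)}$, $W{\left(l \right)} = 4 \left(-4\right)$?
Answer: $23095$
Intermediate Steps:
$W{\left(l \right)} = -16$
$c{\left(q,j \right)} = -16 + j q$ ($c{\left(q,j \right)} = q j - 16 = j q - 16 = -16 + j q$)
$F{\left(I \right)} = 32 - 2 I$ ($F{\left(I \right)} = \left(\left(-16 + 4 \cdot 0\right) + I\right) \left(-2\right) = \left(\left(-16 + 0\right) + I\right) \left(-2\right) = \left(-16 + I\right) \left(-2\right) = 32 - 2 I$)
$\left(27274 + F{\left(-84 \right)}\right) - 4379 = \left(27274 + \left(32 - -168\right)\right) - 4379 = \left(27274 + \left(32 + 168\right)\right) - 4379 = \left(27274 + 200\right) - 4379 = 27474 - 4379 = 23095$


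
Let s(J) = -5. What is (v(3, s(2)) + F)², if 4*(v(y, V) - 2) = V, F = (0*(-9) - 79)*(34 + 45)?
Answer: 623051521/16 ≈ 3.8941e+7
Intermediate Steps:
F = -6241 (F = (0 - 79)*79 = -79*79 = -6241)
v(y, V) = 2 + V/4
(v(3, s(2)) + F)² = ((2 + (¼)*(-5)) - 6241)² = ((2 - 5/4) - 6241)² = (¾ - 6241)² = (-24961/4)² = 623051521/16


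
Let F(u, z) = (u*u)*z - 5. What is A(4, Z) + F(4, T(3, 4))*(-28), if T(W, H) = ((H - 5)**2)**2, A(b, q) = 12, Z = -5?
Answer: -296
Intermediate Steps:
T(W, H) = (-5 + H)**4 (T(W, H) = ((-5 + H)**2)**2 = (-5 + H)**4)
F(u, z) = -5 + z*u**2 (F(u, z) = u**2*z - 5 = z*u**2 - 5 = -5 + z*u**2)
A(4, Z) + F(4, T(3, 4))*(-28) = 12 + (-5 + (-5 + 4)**4*4**2)*(-28) = 12 + (-5 + (-1)**4*16)*(-28) = 12 + (-5 + 1*16)*(-28) = 12 + (-5 + 16)*(-28) = 12 + 11*(-28) = 12 - 308 = -296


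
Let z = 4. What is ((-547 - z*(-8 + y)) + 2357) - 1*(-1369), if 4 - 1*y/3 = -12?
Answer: 3019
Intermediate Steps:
y = 48 (y = 12 - 3*(-12) = 12 + 36 = 48)
((-547 - z*(-8 + y)) + 2357) - 1*(-1369) = ((-547 - 4*(-8 + 48)) + 2357) - 1*(-1369) = ((-547 - 4*40) + 2357) + 1369 = ((-547 - 1*160) + 2357) + 1369 = ((-547 - 160) + 2357) + 1369 = (-707 + 2357) + 1369 = 1650 + 1369 = 3019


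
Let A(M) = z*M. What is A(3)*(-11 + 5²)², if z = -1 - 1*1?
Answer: -1176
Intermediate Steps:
z = -2 (z = -1 - 1 = -2)
A(M) = -2*M
A(3)*(-11 + 5²)² = (-2*3)*(-11 + 5²)² = -6*(-11 + 25)² = -6*14² = -6*196 = -1176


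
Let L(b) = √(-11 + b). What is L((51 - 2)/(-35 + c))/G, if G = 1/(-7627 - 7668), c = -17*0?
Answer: -3059*I*√310 ≈ -53859.0*I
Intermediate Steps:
c = 0
G = -1/15295 (G = 1/(-15295) = -1/15295 ≈ -6.5381e-5)
L((51 - 2)/(-35 + c))/G = √(-11 + (51 - 2)/(-35 + 0))/(-1/15295) = √(-11 + 49/(-35))*(-15295) = √(-11 + 49*(-1/35))*(-15295) = √(-11 - 7/5)*(-15295) = √(-62/5)*(-15295) = (I*√310/5)*(-15295) = -3059*I*√310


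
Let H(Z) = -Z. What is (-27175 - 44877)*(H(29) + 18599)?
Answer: -1338005640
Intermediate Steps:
(-27175 - 44877)*(H(29) + 18599) = (-27175 - 44877)*(-1*29 + 18599) = -72052*(-29 + 18599) = -72052*18570 = -1338005640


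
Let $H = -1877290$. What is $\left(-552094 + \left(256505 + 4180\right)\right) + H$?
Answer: $-2168699$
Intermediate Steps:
$\left(-552094 + \left(256505 + 4180\right)\right) + H = \left(-552094 + \left(256505 + 4180\right)\right) - 1877290 = \left(-552094 + 260685\right) - 1877290 = -291409 - 1877290 = -2168699$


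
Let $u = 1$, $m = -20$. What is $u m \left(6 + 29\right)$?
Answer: $-700$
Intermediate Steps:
$u m \left(6 + 29\right) = 1 \left(- 20 \left(6 + 29\right)\right) = 1 \left(\left(-20\right) 35\right) = 1 \left(-700\right) = -700$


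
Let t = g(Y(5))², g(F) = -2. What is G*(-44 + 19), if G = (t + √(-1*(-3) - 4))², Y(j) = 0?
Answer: -375 - 200*I ≈ -375.0 - 200.0*I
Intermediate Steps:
t = 4 (t = (-2)² = 4)
G = (4 + I)² (G = (4 + √(-1*(-3) - 4))² = (4 + √(3 - 4))² = (4 + √(-1))² = (4 + I)² ≈ 15.0 + 8.0*I)
G*(-44 + 19) = (4 + I)²*(-44 + 19) = (4 + I)²*(-25) = -25*(4 + I)²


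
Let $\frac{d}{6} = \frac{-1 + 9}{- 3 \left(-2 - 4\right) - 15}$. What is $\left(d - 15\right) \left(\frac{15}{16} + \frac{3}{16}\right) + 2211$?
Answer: $\frac{17697}{8} \approx 2212.1$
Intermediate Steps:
$d = 16$ ($d = 6 \frac{-1 + 9}{- 3 \left(-2 - 4\right) - 15} = 6 \frac{8}{\left(-3\right) \left(-6\right) - 15} = 6 \frac{8}{18 - 15} = 6 \cdot \frac{8}{3} = 16$)
$\left(d - 15\right) \left(\frac{15}{16} + \frac{3}{16}\right) + 2211 = \left(16 - 15\right) \left(\frac{15}{16} + \frac{3}{16}\right) + 2211 = 1 \left(15 \cdot \frac{1}{16} + 3 \cdot \frac{1}{16}\right) + 2211 = 1 \left(\frac{15}{16} + \frac{3}{16}\right) + 2211 = 1 \cdot \frac{9}{8} + 2211 = \frac{9}{8} + 2211 = \frac{17697}{8}$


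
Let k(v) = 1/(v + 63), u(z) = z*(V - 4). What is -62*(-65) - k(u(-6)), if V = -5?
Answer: 471509/117 ≈ 4030.0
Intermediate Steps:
u(z) = -9*z (u(z) = z*(-5 - 4) = z*(-9) = -9*z)
k(v) = 1/(63 + v)
-62*(-65) - k(u(-6)) = -62*(-65) - 1/(63 - 9*(-6)) = 4030 - 1/(63 + 54) = 4030 - 1/117 = 471509/117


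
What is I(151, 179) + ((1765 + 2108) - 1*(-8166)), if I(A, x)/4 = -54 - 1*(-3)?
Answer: 11835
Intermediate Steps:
I(A, x) = -204 (I(A, x) = 4*(-54 - 1*(-3)) = 4*(-54 + 3) = 4*(-51) = -204)
I(151, 179) + ((1765 + 2108) - 1*(-8166)) = -204 + ((1765 + 2108) - 1*(-8166)) = -204 + (3873 + 8166) = -204 + 12039 = 11835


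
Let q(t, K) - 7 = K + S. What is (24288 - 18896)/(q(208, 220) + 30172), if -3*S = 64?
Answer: 16176/91133 ≈ 0.17750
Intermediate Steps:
S = -64/3 (S = -1/3*64 = -64/3 ≈ -21.333)
q(t, K) = -43/3 + K (q(t, K) = 7 + (K - 64/3) = 7 + (-64/3 + K) = -43/3 + K)
(24288 - 18896)/(q(208, 220) + 30172) = (24288 - 18896)/((-43/3 + 220) + 30172) = 5392/(617/3 + 30172) = 5392/(91133/3) = 5392*(3/91133) = 16176/91133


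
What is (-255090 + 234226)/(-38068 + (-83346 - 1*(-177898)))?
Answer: -5216/14121 ≈ -0.36938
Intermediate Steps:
(-255090 + 234226)/(-38068 + (-83346 - 1*(-177898))) = -20864/(-38068 + (-83346 + 177898)) = -20864/(-38068 + 94552) = -20864/56484 = -20864*1/56484 = -5216/14121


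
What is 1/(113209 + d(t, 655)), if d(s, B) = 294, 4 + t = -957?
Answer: 1/113503 ≈ 8.8103e-6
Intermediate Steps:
t = -961 (t = -4 - 957 = -961)
1/(113209 + d(t, 655)) = 1/(113209 + 294) = 1/113503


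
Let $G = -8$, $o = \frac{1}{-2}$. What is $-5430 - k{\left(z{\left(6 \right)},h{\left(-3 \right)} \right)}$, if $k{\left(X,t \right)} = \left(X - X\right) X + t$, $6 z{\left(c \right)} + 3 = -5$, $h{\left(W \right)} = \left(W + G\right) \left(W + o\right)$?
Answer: $- \frac{10937}{2} \approx -5468.5$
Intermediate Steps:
$o = - \frac{1}{2} \approx -0.5$
$h{\left(W \right)} = \left(-8 + W\right) \left(- \frac{1}{2} + W\right)$ ($h{\left(W \right)} = \left(W - 8\right) \left(W - \frac{1}{2}\right) = \left(-8 + W\right) \left(- \frac{1}{2} + W\right)$)
$z{\left(c \right)} = - \frac{4}{3}$ ($z{\left(c \right)} = - \frac{1}{2} + \frac{1}{6} \left(-5\right) = - \frac{1}{2} - \frac{5}{6} = - \frac{4}{3}$)
$k{\left(X,t \right)} = t$ ($k{\left(X,t \right)} = 0 X + t = 0 + t = t$)
$-5430 - k{\left(z{\left(6 \right)},h{\left(-3 \right)} \right)} = -5430 - \left(4 + \left(-3\right)^{2} - - \frac{51}{2}\right) = -5430 - \left(4 + 9 + \frac{51}{2}\right) = -5430 - \frac{77}{2} = - \frac{10937}{2}$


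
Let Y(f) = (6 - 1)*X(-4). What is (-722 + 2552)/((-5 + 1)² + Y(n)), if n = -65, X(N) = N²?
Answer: 305/16 ≈ 19.063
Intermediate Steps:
Y(f) = 80 (Y(f) = (6 - 1)*(-4)² = 5*16 = 80)
(-722 + 2552)/((-5 + 1)² + Y(n)) = (-722 + 2552)/((-5 + 1)² + 80) = 1830/((-4)² + 80) = 1830/(16 + 80) = 1830/96 = 1830*(1/96) = 305/16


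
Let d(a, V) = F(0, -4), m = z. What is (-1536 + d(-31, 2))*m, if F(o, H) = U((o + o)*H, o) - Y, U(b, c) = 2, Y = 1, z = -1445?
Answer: 2218075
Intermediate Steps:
m = -1445
F(o, H) = 1 (F(o, H) = 2 - 1*1 = 2 - 1 = 1)
d(a, V) = 1
(-1536 + d(-31, 2))*m = (-1536 + 1)*(-1445) = -1535*(-1445) = 2218075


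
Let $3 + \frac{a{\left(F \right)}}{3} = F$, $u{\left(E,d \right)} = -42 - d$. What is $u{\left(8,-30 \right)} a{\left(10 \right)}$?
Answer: $-252$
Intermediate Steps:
$a{\left(F \right)} = -9 + 3 F$
$u{\left(8,-30 \right)} a{\left(10 \right)} = \left(-42 - -30\right) \left(-9 + 3 \cdot 10\right) = \left(-42 + 30\right) \left(-9 + 30\right) = \left(-12\right) 21 = -252$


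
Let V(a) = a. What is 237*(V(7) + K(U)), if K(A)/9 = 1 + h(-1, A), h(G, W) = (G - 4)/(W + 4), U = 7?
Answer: 31047/11 ≈ 2822.5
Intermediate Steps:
h(G, W) = (-4 + G)/(4 + W)
K(A) = 9 - 45/(4 + A) (K(A) = 9*(1 + (-4 - 1)/(4 + A)) = 9*(1 - 5/(4 + A)) = 9 - 45/(4 + A))
237*(V(7) + K(U)) = 237*(7 + 9*(-1 + 7)/(4 + 7)) = 237*(7 + 9*6/11) = 237*(7 + 9*(1/11)*6) = 237*(7 + 54/11) = 237*(131/11) = 31047/11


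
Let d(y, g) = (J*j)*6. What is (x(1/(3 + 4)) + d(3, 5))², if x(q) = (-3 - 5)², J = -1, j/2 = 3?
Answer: 784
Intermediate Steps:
j = 6 (j = 2*3 = 6)
d(y, g) = -36 (d(y, g) = -1*6*6 = -6*6 = -36)
x(q) = 64 (x(q) = (-8)² = 64)
(x(1/(3 + 4)) + d(3, 5))² = (64 - 36)² = 28² = 784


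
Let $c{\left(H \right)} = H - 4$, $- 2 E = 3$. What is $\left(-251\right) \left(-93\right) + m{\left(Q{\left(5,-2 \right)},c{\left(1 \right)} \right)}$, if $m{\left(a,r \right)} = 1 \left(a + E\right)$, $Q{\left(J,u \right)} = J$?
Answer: $\frac{46693}{2} \approx 23347.0$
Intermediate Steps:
$E = - \frac{3}{2}$ ($E = \left(- \frac{1}{2}\right) 3 = - \frac{3}{2} \approx -1.5$)
$c{\left(H \right)} = -4 + H$ ($c{\left(H \right)} = H - 4 = -4 + H$)
$m{\left(a,r \right)} = - \frac{3}{2} + a$ ($m{\left(a,r \right)} = 1 \left(a - \frac{3}{2}\right) = 1 \left(- \frac{3}{2} + a\right) = - \frac{3}{2} + a$)
$\left(-251\right) \left(-93\right) + m{\left(Q{\left(5,-2 \right)},c{\left(1 \right)} \right)} = \left(-251\right) \left(-93\right) + \left(- \frac{3}{2} + 5\right) = 23343 + \frac{7}{2} = \frac{46693}{2}$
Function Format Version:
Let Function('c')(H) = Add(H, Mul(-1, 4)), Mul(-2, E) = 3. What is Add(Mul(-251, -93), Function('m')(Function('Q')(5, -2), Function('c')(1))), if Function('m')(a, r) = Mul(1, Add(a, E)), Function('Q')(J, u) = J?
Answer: Rational(46693, 2) ≈ 23347.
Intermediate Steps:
E = Rational(-3, 2) (E = Mul(Rational(-1, 2), 3) = Rational(-3, 2) ≈ -1.5000)
Function('c')(H) = Add(-4, H) (Function('c')(H) = Add(H, -4) = Add(-4, H))
Function('m')(a, r) = Add(Rational(-3, 2), a) (Function('m')(a, r) = Mul(1, Add(a, Rational(-3, 2))) = Mul(1, Add(Rational(-3, 2), a)) = Add(Rational(-3, 2), a))
Add(Mul(-251, -93), Function('m')(Function('Q')(5, -2), Function('c')(1))) = Add(Mul(-251, -93), Add(Rational(-3, 2), 5)) = Add(23343, Rational(7, 2)) = Rational(46693, 2)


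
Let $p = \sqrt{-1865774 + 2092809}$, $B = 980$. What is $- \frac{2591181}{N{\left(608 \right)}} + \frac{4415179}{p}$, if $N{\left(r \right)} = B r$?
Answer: $- \frac{2591181}{595840} + \frac{4415179 \sqrt{227035}}{227035} \approx 9261.9$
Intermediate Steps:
$N{\left(r \right)} = 980 r$
$p = \sqrt{227035} \approx 476.48$
$- \frac{2591181}{N{\left(608 \right)}} + \frac{4415179}{p} = - \frac{2591181}{980 \cdot 608} + \frac{4415179}{\sqrt{227035}} = - \frac{2591181}{595840} + 4415179 \frac{\sqrt{227035}}{227035} = \left(-2591181\right) \frac{1}{595840} + \frac{4415179 \sqrt{227035}}{227035} = - \frac{2591181}{595840} + \frac{4415179 \sqrt{227035}}{227035}$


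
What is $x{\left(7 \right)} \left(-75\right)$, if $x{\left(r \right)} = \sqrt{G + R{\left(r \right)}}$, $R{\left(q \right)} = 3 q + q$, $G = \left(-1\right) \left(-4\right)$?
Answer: $- 300 \sqrt{2} \approx -424.26$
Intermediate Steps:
$G = 4$
$R{\left(q \right)} = 4 q$
$x{\left(r \right)} = \sqrt{4 + 4 r}$
$x{\left(7 \right)} \left(-75\right) = 2 \sqrt{1 + 7} \left(-75\right) = 2 \sqrt{8} \left(-75\right) = 2 \cdot 2 \sqrt{2} \left(-75\right) = 4 \sqrt{2} \left(-75\right) = - 300 \sqrt{2}$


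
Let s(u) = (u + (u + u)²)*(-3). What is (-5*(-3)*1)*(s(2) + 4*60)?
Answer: 2790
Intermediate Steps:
s(u) = -12*u² - 3*u (s(u) = (u + (2*u)²)*(-3) = (u + 4*u²)*(-3) = -12*u² - 3*u)
(-5*(-3)*1)*(s(2) + 4*60) = (-5*(-3)*1)*(-3*2*(1 + 4*2) + 4*60) = (15*1)*(-3*2*(1 + 8) + 240) = 15*(-3*2*9 + 240) = 15*(-54 + 240) = 15*186 = 2790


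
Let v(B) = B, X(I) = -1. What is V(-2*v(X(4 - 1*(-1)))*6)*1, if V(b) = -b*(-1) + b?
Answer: 24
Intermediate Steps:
V(b) = 2*b (V(b) = b + b = 2*b)
V(-2*v(X(4 - 1*(-1)))*6)*1 = (2*(-2*(-1)*6))*1 = (2*(2*6))*1 = (2*12)*1 = 24*1 = 24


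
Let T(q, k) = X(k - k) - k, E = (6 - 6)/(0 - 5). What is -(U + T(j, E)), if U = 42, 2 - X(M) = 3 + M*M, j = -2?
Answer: -41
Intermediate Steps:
E = 0 (E = 0/(-5) = 0*(-⅕) = 0)
X(M) = -1 - M² (X(M) = 2 - (3 + M*M) = 2 - (3 + M²) = 2 + (-3 - M²) = -1 - M²)
T(q, k) = -1 - k (T(q, k) = (-1 - (k - k)²) - k = (-1 - 1*0²) - k = (-1 - 1*0) - k = (-1 + 0) - k = -1 - k)
-(U + T(j, E)) = -(42 + (-1 - 1*0)) = -(42 + (-1 + 0)) = -(42 - 1) = -1*41 = -41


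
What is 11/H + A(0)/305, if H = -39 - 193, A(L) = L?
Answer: -11/232 ≈ -0.047414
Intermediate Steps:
H = -232
11/H + A(0)/305 = 11/(-232) + 0/305 = 11*(-1/232) + 0*(1/305) = -11/232 + 0 = -11/232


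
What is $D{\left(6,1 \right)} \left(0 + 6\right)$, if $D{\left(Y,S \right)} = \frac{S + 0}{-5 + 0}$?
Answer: $- \frac{6}{5} \approx -1.2$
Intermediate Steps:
$D{\left(Y,S \right)} = - \frac{S}{5}$ ($D{\left(Y,S \right)} = \frac{S}{-5} = S \left(- \frac{1}{5}\right) = - \frac{S}{5}$)
$D{\left(6,1 \right)} \left(0 + 6\right) = \left(- \frac{1}{5}\right) 1 \left(0 + 6\right) = \left(- \frac{1}{5}\right) 6 = - \frac{6}{5}$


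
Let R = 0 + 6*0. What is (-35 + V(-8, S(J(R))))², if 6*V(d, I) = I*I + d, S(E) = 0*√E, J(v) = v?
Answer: 11881/9 ≈ 1320.1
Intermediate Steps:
R = 0 (R = 0 + 0 = 0)
S(E) = 0
V(d, I) = d/6 + I²/6 (V(d, I) = (I*I + d)/6 = (I² + d)/6 = (d + I²)/6 = d/6 + I²/6)
(-35 + V(-8, S(J(R))))² = (-35 + ((⅙)*(-8) + (⅙)*0²))² = (-35 + (-4/3 + (⅙)*0))² = (-35 + (-4/3 + 0))² = (-35 - 4/3)² = (-109/3)² = 11881/9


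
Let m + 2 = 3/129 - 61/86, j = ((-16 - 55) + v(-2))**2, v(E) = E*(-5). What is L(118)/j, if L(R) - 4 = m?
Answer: 113/320006 ≈ 0.00035312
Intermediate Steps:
v(E) = -5*E
j = 3721 (j = ((-16 - 55) - 5*(-2))**2 = (-71 + 10)**2 = (-61)**2 = 3721)
m = -231/86 (m = -2 + (3/129 - 61/86) = -2 + (3*(1/129) - 61*1/86) = -2 + (1/43 - 61/86) = -2 - 59/86 = -231/86 ≈ -2.6860)
L(R) = 113/86 (L(R) = 4 - 231/86 = 113/86)
L(118)/j = (113/86)/3721 = (113/86)*(1/3721) = 113/320006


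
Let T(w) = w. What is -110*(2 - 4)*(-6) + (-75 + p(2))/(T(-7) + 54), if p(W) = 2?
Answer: -62113/47 ≈ -1321.6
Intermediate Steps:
-110*(2 - 4)*(-6) + (-75 + p(2))/(T(-7) + 54) = -110*(2 - 4)*(-6) + (-75 + 2)/(-7 + 54) = -(-220)*(-6) - 73/47 = -110*12 - 73*1/47 = -1320 - 73/47 = -62113/47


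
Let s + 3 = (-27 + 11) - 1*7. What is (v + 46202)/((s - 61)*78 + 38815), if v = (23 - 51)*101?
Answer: 43374/32029 ≈ 1.3542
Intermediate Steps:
s = -26 (s = -3 + ((-27 + 11) - 1*7) = -3 + (-16 - 7) = -3 - 23 = -26)
v = -2828 (v = -28*101 = -2828)
(v + 46202)/((s - 61)*78 + 38815) = (-2828 + 46202)/((-26 - 61)*78 + 38815) = 43374/(-87*78 + 38815) = 43374/(-6786 + 38815) = 43374/32029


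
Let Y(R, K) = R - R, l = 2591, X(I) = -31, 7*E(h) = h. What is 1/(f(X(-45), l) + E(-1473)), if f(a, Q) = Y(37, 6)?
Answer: -7/1473 ≈ -0.0047522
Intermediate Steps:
E(h) = h/7
Y(R, K) = 0
f(a, Q) = 0
1/(f(X(-45), l) + E(-1473)) = 1/(0 + (⅐)*(-1473)) = 1/(0 - 1473/7) = 1/(-1473/7) = -7/1473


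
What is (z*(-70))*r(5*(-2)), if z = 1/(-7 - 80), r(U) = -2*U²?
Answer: -14000/87 ≈ -160.92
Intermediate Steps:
z = -1/87 (z = 1/(-87) = -1/87 ≈ -0.011494)
(z*(-70))*r(5*(-2)) = (-1/87*(-70))*(-2*(5*(-2))²) = 70*(-2*(-10)²)/87 = 70*(-2*100)/87 = (70/87)*(-200) = -14000/87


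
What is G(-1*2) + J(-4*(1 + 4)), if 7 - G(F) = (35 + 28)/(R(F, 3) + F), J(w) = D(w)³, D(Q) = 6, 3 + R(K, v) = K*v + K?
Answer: 2962/13 ≈ 227.85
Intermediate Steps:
R(K, v) = -3 + K + K*v (R(K, v) = -3 + (K*v + K) = -3 + (K + K*v) = -3 + K + K*v)
J(w) = 216 (J(w) = 6³ = 216)
G(F) = 7 - 63/(-3 + 5*F) (G(F) = 7 - (35 + 28)/((-3 + F + F*3) + F) = 7 - 63/((-3 + F + 3*F) + F) = 7 - 63/((-3 + 4*F) + F) = 7 - 63/(-3 + 5*F))
G(-1*2) + J(-4*(1 + 4)) = 7*(-12 + 5*(-1*2))/(-3 + 5*(-1*2)) + 216 = 7*(-12 + 5*(-2))/(-3 + 5*(-2)) + 216 = 7*(-12 - 10)/(-3 - 10) + 216 = 7*(-22)/(-13) + 216 = 7*(-1/13)*(-22) + 216 = 154/13 + 216 = 2962/13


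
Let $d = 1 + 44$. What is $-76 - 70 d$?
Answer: $-3226$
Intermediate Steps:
$d = 45$
$-76 - 70 d = -76 - 3150 = -3226$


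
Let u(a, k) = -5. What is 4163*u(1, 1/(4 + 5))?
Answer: -20815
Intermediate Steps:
4163*u(1, 1/(4 + 5)) = 4163*(-5) = -20815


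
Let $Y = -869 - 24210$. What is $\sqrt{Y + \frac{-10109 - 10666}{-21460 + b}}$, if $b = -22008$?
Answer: $\frac{i \sqrt{11846260111799}}{21734} \approx 158.36 i$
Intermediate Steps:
$Y = -25079$ ($Y = -869 - 24210 = -25079$)
$\sqrt{Y + \frac{-10109 - 10666}{-21460 + b}} = \sqrt{-25079 + \frac{-10109 - 10666}{-21460 - 22008}} = \sqrt{-25079 - \frac{20775}{-43468}} = \sqrt{-25079 - - \frac{20775}{43468}} = \sqrt{-25079 + \frac{20775}{43468}} = \sqrt{- \frac{1090113197}{43468}} = \frac{i \sqrt{11846260111799}}{21734}$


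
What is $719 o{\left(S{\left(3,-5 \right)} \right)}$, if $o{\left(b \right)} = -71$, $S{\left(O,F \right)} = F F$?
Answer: $-51049$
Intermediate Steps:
$S{\left(O,F \right)} = F^{2}$
$719 o{\left(S{\left(3,-5 \right)} \right)} = 719 \left(-71\right) = -51049$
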